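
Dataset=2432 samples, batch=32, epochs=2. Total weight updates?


Iterations per epoch = 2432 / 32 = 76
Total updates = iterations_per_epoch * epochs
= 76 * 2
= 152

152


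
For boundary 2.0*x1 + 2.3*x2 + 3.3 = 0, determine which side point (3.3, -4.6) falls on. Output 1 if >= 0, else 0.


Compute 2.0 * 3.3 + 2.3 * -4.6 + 3.3
= 6.6 + -10.58 + 3.3
= -0.68
Since -0.68 < 0, the point is on the negative side.

0


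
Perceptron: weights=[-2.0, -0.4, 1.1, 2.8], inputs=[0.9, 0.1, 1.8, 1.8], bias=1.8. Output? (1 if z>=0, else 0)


z = w . x + b
= -2.0*0.9 + -0.4*0.1 + 1.1*1.8 + 2.8*1.8 + 1.8
= -1.8 + -0.04 + 1.98 + 5.04 + 1.8
= 5.18 + 1.8
= 6.98
Since z = 6.98 >= 0, output = 1

1


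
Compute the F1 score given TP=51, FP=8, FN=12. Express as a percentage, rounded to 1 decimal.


Precision = TP / (TP + FP) = 51 / 59 = 0.8644
Recall = TP / (TP + FN) = 51 / 63 = 0.8095
F1 = 2 * P * R / (P + R)
= 2 * 0.8644 * 0.8095 / (0.8644 + 0.8095)
= 1.3995 / 1.6739
= 0.8361
As percentage: 83.6%

83.6


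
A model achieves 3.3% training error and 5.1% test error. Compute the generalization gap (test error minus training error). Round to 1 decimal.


Generalization gap = test_error - train_error
= 5.1 - 3.3
= 1.8%
A small gap suggests good generalization.

1.8


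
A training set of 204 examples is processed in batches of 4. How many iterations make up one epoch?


Iterations per epoch = dataset_size / batch_size
= 204 / 4
= 51

51


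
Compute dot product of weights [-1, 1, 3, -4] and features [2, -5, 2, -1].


Element-wise products:
-1 * 2 = -2
1 * -5 = -5
3 * 2 = 6
-4 * -1 = 4
Sum = -2 + -5 + 6 + 4
= 3

3


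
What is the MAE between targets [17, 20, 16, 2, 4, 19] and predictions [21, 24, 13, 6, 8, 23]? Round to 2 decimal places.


Absolute errors: [4, 4, 3, 4, 4, 4]
Sum of absolute errors = 23
MAE = 23 / 6 = 3.83

3.83


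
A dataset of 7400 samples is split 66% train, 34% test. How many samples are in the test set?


Train samples = 7400 * 66% = 4884
Test samples = 7400 - 4884
= 2516

2516


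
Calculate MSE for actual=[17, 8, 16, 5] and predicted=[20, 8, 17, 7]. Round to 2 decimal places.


Differences: [-3, 0, -1, -2]
Squared errors: [9, 0, 1, 4]
Sum of squared errors = 14
MSE = 14 / 4 = 3.50

3.50


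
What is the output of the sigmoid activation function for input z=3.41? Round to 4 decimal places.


sigmoid(z) = 1 / (1 + exp(-z))
exp(-(3.41)) = exp(-3.41) = 0.033
1 + 0.033 = 1.033
1 / 1.033 = 0.9680

0.9680


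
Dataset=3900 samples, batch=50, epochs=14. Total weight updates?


Iterations per epoch = 3900 / 50 = 78
Total updates = iterations_per_epoch * epochs
= 78 * 14
= 1092

1092


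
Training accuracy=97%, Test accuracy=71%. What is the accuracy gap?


Gap = train_accuracy - test_accuracy
= 97 - 71
= 26%
This large gap strongly indicates overfitting.

26


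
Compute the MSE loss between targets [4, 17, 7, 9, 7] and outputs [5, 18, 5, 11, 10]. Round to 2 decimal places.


Differences: [-1, -1, 2, -2, -3]
Squared errors: [1, 1, 4, 4, 9]
Sum of squared errors = 19
MSE = 19 / 5 = 3.80

3.80


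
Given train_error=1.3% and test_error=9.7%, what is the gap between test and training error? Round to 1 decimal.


Generalization gap = test_error - train_error
= 9.7 - 1.3
= 8.4%
A moderate gap.

8.4


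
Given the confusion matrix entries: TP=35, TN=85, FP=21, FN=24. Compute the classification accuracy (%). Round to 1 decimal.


Accuracy = (TP + TN) / (TP + TN + FP + FN) * 100
= (35 + 85) / (35 + 85 + 21 + 24)
= 120 / 165
= 0.7273
= 72.7%

72.7


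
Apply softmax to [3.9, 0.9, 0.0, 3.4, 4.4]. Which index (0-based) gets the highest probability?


Softmax is a monotonic transformation, so it preserves the argmax.
We need to find the index of the maximum logit.
Index 0: 3.9
Index 1: 0.9
Index 2: 0.0
Index 3: 3.4
Index 4: 4.4
Maximum logit = 4.4 at index 4

4


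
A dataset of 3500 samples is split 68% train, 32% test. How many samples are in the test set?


Train samples = 3500 * 68% = 2380
Test samples = 3500 - 2380
= 1120

1120


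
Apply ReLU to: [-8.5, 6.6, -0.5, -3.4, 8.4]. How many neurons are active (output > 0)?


ReLU(x) = max(0, x) for each element:
ReLU(-8.5) = 0
ReLU(6.6) = 6.6
ReLU(-0.5) = 0
ReLU(-3.4) = 0
ReLU(8.4) = 8.4
Active neurons (>0): 2

2


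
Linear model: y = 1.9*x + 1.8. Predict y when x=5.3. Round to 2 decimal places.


y = 1.9 * 5.3 + (1.8)
= 10.07 + (1.8)
= 11.87

11.87


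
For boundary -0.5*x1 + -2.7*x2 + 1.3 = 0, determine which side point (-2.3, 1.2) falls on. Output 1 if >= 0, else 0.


Compute -0.5 * -2.3 + -2.7 * 1.2 + 1.3
= 1.15 + -3.24 + 1.3
= -0.79
Since -0.79 < 0, the point is on the negative side.

0


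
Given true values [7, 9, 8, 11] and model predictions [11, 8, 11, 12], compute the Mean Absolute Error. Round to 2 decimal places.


Absolute errors: [4, 1, 3, 1]
Sum of absolute errors = 9
MAE = 9 / 4 = 2.25

2.25


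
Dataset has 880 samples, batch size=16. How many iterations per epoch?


Iterations per epoch = dataset_size / batch_size
= 880 / 16
= 55

55


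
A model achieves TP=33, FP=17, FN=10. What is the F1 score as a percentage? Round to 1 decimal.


Precision = TP / (TP + FP) = 33 / 50 = 0.66
Recall = TP / (TP + FN) = 33 / 43 = 0.7674
F1 = 2 * P * R / (P + R)
= 2 * 0.66 * 0.7674 / (0.66 + 0.7674)
= 1.013 / 1.4274
= 0.7097
As percentage: 71.0%

71.0


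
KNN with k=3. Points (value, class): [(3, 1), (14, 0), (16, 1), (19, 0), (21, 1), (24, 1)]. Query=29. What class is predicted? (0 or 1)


Distances from query 29:
Point 24 (class 1): distance = 5
Point 21 (class 1): distance = 8
Point 19 (class 0): distance = 10
K=3 nearest neighbors: classes = [1, 1, 0]
Votes for class 1: 2 / 3
Majority vote => class 1

1


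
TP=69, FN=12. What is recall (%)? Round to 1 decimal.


Recall = TP / (TP + FN) * 100
= 69 / (69 + 12)
= 69 / 81
= 0.8519
= 85.2%

85.2


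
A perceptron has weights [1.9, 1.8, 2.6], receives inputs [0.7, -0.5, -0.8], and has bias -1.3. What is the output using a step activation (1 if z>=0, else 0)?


z = w . x + b
= 1.9*0.7 + 1.8*-0.5 + 2.6*-0.8 + -1.3
= 1.33 + -0.9 + -2.08 + -1.3
= -1.65 + -1.3
= -2.95
Since z = -2.95 < 0, output = 0

0


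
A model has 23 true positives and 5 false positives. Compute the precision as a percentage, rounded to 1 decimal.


Precision = TP / (TP + FP) * 100
= 23 / (23 + 5)
= 23 / 28
= 0.8214
= 82.1%

82.1


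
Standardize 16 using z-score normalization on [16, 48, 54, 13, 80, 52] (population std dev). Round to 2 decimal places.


Mean = (16 + 48 + 54 + 13 + 80 + 52) / 6 = 43.8333
Variance = sum((x_i - mean)^2) / n = 536.8056
Std = sqrt(536.8056) = 23.1691
Z = (x - mean) / std
= (16 - 43.8333) / 23.1691
= -27.8333 / 23.1691
= -1.20

-1.20


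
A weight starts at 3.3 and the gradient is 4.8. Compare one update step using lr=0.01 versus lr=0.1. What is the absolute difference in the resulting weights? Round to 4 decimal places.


With lr=0.01: w_new = 3.3 - 0.01 * 4.8 = 3.252
With lr=0.1: w_new = 3.3 - 0.1 * 4.8 = 2.82
Absolute difference = |3.252 - 2.82|
= 0.4320

0.4320


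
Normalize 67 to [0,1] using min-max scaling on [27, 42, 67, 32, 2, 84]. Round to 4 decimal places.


Min = 2, Max = 84
Range = 84 - 2 = 82
Scaled = (x - min) / (max - min)
= (67 - 2) / 82
= 65 / 82
= 0.7927

0.7927


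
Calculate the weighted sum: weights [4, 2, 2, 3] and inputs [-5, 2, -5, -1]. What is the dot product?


Element-wise products:
4 * -5 = -20
2 * 2 = 4
2 * -5 = -10
3 * -1 = -3
Sum = -20 + 4 + -10 + -3
= -29

-29


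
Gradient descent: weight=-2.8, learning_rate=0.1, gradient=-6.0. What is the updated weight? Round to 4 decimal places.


w_new = w_old - lr * gradient
= -2.8 - 0.1 * -6.0
= -2.8 - (-0.6)
= -2.2000

-2.2000


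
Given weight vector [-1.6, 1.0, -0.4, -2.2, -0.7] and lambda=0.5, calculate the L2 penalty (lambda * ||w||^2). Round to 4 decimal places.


Squaring each weight:
(-1.6)^2 = 2.56
1.0^2 = 1.0
(-0.4)^2 = 0.16
(-2.2)^2 = 4.84
(-0.7)^2 = 0.49
Sum of squares = 9.05
Penalty = 0.5 * 9.05 = 4.5250

4.5250


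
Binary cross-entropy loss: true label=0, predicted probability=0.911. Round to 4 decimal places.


For y=0: Loss = -log(1-p)
= -log(1 - 0.911)
= -log(0.089)
= -(-2.4191)
= 2.4191

2.4191


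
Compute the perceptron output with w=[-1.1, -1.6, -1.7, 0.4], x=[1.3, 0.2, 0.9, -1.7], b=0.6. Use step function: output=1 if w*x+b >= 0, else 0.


z = w . x + b
= -1.1*1.3 + -1.6*0.2 + -1.7*0.9 + 0.4*-1.7 + 0.6
= -1.43 + -0.32 + -1.53 + -0.68 + 0.6
= -3.96 + 0.6
= -3.36
Since z = -3.36 < 0, output = 0

0


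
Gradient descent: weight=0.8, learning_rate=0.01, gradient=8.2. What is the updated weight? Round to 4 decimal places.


w_new = w_old - lr * gradient
= 0.8 - 0.01 * 8.2
= 0.8 - (0.082)
= 0.7180

0.7180


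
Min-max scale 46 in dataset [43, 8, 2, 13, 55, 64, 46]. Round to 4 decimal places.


Min = 2, Max = 64
Range = 64 - 2 = 62
Scaled = (x - min) / (max - min)
= (46 - 2) / 62
= 44 / 62
= 0.7097

0.7097


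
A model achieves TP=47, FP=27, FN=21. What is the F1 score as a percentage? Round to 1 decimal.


Precision = TP / (TP + FP) = 47 / 74 = 0.6351
Recall = TP / (TP + FN) = 47 / 68 = 0.6912
F1 = 2 * P * R / (P + R)
= 2 * 0.6351 * 0.6912 / (0.6351 + 0.6912)
= 0.878 / 1.3263
= 0.662
As percentage: 66.2%

66.2


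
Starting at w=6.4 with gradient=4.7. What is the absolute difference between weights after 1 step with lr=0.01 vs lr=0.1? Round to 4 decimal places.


With lr=0.01: w_new = 6.4 - 0.01 * 4.7 = 6.353
With lr=0.1: w_new = 6.4 - 0.1 * 4.7 = 5.93
Absolute difference = |6.353 - 5.93|
= 0.4230

0.4230


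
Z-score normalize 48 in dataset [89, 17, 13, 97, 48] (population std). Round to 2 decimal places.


Mean = (89 + 17 + 13 + 97 + 48) / 5 = 52.8
Variance = sum((x_i - mean)^2) / n = 1230.56
Std = sqrt(1230.56) = 35.0793
Z = (x - mean) / std
= (48 - 52.8) / 35.0793
= -4.8 / 35.0793
= -0.14

-0.14


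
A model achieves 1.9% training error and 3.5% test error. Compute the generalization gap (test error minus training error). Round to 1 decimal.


Generalization gap = test_error - train_error
= 3.5 - 1.9
= 1.6%
A small gap suggests good generalization.

1.6


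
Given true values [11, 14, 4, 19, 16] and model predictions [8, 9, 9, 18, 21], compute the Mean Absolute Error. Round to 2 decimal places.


Absolute errors: [3, 5, 5, 1, 5]
Sum of absolute errors = 19
MAE = 19 / 5 = 3.80

3.80


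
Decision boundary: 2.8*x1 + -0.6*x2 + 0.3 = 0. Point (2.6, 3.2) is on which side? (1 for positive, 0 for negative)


Compute 2.8 * 2.6 + -0.6 * 3.2 + 0.3
= 7.28 + -1.92 + 0.3
= 5.66
Since 5.66 >= 0, the point is on the positive side.

1


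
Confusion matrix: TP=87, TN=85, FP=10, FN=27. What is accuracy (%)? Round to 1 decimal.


Accuracy = (TP + TN) / (TP + TN + FP + FN) * 100
= (87 + 85) / (87 + 85 + 10 + 27)
= 172 / 209
= 0.823
= 82.3%

82.3


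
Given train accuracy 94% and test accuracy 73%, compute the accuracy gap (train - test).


Gap = train_accuracy - test_accuracy
= 94 - 73
= 21%
This large gap strongly indicates overfitting.

21


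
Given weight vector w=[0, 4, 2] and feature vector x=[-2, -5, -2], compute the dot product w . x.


Element-wise products:
0 * -2 = 0
4 * -5 = -20
2 * -2 = -4
Sum = 0 + -20 + -4
= -24

-24


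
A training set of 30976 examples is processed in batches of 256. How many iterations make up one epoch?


Iterations per epoch = dataset_size / batch_size
= 30976 / 256
= 121

121


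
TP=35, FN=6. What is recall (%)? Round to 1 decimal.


Recall = TP / (TP + FN) * 100
= 35 / (35 + 6)
= 35 / 41
= 0.8537
= 85.4%

85.4


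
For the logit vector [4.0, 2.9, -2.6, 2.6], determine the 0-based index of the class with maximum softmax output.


Softmax is a monotonic transformation, so it preserves the argmax.
We need to find the index of the maximum logit.
Index 0: 4.0
Index 1: 2.9
Index 2: -2.6
Index 3: 2.6
Maximum logit = 4.0 at index 0

0


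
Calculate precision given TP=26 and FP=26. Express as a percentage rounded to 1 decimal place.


Precision = TP / (TP + FP) * 100
= 26 / (26 + 26)
= 26 / 52
= 0.5
= 50.0%

50.0


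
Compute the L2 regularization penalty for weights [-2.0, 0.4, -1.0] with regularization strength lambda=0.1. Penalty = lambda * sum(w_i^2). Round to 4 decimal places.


Squaring each weight:
(-2.0)^2 = 4.0
0.4^2 = 0.16
(-1.0)^2 = 1.0
Sum of squares = 5.16
Penalty = 0.1 * 5.16 = 0.5160

0.5160


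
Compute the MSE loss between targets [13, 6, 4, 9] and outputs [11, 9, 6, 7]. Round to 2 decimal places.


Differences: [2, -3, -2, 2]
Squared errors: [4, 9, 4, 4]
Sum of squared errors = 21
MSE = 21 / 4 = 5.25

5.25


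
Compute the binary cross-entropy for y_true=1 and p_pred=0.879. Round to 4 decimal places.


For y=1: Loss = -log(p)
= -log(0.879)
= -(-0.129)
= 0.1290

0.1290


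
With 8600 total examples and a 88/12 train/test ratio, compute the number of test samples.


Train samples = 8600 * 88% = 7568
Test samples = 8600 - 7568
= 1032

1032


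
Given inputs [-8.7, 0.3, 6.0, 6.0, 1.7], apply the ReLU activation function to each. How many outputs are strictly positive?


ReLU(x) = max(0, x) for each element:
ReLU(-8.7) = 0
ReLU(0.3) = 0.3
ReLU(6.0) = 6.0
ReLU(6.0) = 6.0
ReLU(1.7) = 1.7
Active neurons (>0): 4

4


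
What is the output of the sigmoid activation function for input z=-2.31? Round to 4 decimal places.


sigmoid(z) = 1 / (1 + exp(-z))
exp(-(-2.31)) = exp(2.31) = 10.0744
1 + 10.0744 = 11.0744
1 / 11.0744 = 0.0903

0.0903


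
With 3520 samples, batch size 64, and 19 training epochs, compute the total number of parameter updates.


Iterations per epoch = 3520 / 64 = 55
Total updates = iterations_per_epoch * epochs
= 55 * 19
= 1045

1045


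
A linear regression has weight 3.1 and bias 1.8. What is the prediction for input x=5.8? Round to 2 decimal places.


y = 3.1 * 5.8 + (1.8)
= 17.98 + (1.8)
= 19.78

19.78


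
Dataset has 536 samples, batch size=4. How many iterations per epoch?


Iterations per epoch = dataset_size / batch_size
= 536 / 4
= 134

134


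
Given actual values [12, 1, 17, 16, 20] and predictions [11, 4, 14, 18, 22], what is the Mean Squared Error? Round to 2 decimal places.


Differences: [1, -3, 3, -2, -2]
Squared errors: [1, 9, 9, 4, 4]
Sum of squared errors = 27
MSE = 27 / 5 = 5.40

5.40


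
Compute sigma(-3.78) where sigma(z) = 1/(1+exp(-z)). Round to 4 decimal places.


sigmoid(z) = 1 / (1 + exp(-z))
exp(-(-3.78)) = exp(3.78) = 43.816
1 + 43.816 = 44.816
1 / 44.816 = 0.0223

0.0223


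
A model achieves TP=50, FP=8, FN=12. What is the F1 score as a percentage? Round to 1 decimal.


Precision = TP / (TP + FP) = 50 / 58 = 0.8621
Recall = TP / (TP + FN) = 50 / 62 = 0.8065
F1 = 2 * P * R / (P + R)
= 2 * 0.8621 * 0.8065 / (0.8621 + 0.8065)
= 1.3904 / 1.6685
= 0.8333
As percentage: 83.3%

83.3


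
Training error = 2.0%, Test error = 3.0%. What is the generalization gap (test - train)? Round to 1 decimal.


Generalization gap = test_error - train_error
= 3.0 - 2.0
= 1.0%
A small gap suggests good generalization.

1.0


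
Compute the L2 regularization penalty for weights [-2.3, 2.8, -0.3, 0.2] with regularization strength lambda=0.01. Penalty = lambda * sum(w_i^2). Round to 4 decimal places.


Squaring each weight:
(-2.3)^2 = 5.29
2.8^2 = 7.84
(-0.3)^2 = 0.09
0.2^2 = 0.04
Sum of squares = 13.26
Penalty = 0.01 * 13.26 = 0.1326

0.1326


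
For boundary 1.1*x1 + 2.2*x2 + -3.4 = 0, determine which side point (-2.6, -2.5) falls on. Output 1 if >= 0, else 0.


Compute 1.1 * -2.6 + 2.2 * -2.5 + -3.4
= -2.86 + -5.5 + -3.4
= -11.76
Since -11.76 < 0, the point is on the negative side.

0


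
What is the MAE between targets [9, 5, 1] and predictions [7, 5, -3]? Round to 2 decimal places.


Absolute errors: [2, 0, 4]
Sum of absolute errors = 6
MAE = 6 / 3 = 2.00

2.00


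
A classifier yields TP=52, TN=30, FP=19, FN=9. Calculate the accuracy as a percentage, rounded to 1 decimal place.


Accuracy = (TP + TN) / (TP + TN + FP + FN) * 100
= (52 + 30) / (52 + 30 + 19 + 9)
= 82 / 110
= 0.7455
= 74.5%

74.5


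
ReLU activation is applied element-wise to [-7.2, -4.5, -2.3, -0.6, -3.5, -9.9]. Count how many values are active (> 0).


ReLU(x) = max(0, x) for each element:
ReLU(-7.2) = 0
ReLU(-4.5) = 0
ReLU(-2.3) = 0
ReLU(-0.6) = 0
ReLU(-3.5) = 0
ReLU(-9.9) = 0
Active neurons (>0): 0

0


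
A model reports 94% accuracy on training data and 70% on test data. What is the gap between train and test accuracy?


Gap = train_accuracy - test_accuracy
= 94 - 70
= 24%
This large gap strongly indicates overfitting.

24


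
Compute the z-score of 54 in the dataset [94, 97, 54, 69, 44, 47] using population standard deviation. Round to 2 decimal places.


Mean = (94 + 97 + 54 + 69 + 44 + 47) / 6 = 67.5
Variance = sum((x_i - mean)^2) / n = 454.9167
Std = sqrt(454.9167) = 21.3288
Z = (x - mean) / std
= (54 - 67.5) / 21.3288
= -13.5 / 21.3288
= -0.63

-0.63


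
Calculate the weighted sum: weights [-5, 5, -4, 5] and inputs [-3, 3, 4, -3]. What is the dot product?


Element-wise products:
-5 * -3 = 15
5 * 3 = 15
-4 * 4 = -16
5 * -3 = -15
Sum = 15 + 15 + -16 + -15
= -1

-1


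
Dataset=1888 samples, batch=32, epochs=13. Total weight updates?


Iterations per epoch = 1888 / 32 = 59
Total updates = iterations_per_epoch * epochs
= 59 * 13
= 767

767


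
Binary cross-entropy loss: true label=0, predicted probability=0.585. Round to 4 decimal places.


For y=0: Loss = -log(1-p)
= -log(1 - 0.585)
= -log(0.415)
= -(-0.8795)
= 0.8795

0.8795


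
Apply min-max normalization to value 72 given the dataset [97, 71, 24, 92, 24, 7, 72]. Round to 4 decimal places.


Min = 7, Max = 97
Range = 97 - 7 = 90
Scaled = (x - min) / (max - min)
= (72 - 7) / 90
= 65 / 90
= 0.7222

0.7222


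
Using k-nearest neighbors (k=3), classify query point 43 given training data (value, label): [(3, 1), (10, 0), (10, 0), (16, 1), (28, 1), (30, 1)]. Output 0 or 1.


Distances from query 43:
Point 30 (class 1): distance = 13
Point 28 (class 1): distance = 15
Point 16 (class 1): distance = 27
K=3 nearest neighbors: classes = [1, 1, 1]
Votes for class 1: 3 / 3
Majority vote => class 1

1


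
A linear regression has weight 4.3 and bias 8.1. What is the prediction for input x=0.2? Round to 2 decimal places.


y = 4.3 * 0.2 + (8.1)
= 0.86 + (8.1)
= 8.96

8.96


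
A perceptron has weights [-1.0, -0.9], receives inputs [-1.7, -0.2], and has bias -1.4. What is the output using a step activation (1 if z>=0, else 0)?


z = w . x + b
= -1.0*-1.7 + -0.9*-0.2 + -1.4
= 1.7 + 0.18 + -1.4
= 1.88 + -1.4
= 0.48
Since z = 0.48 >= 0, output = 1

1


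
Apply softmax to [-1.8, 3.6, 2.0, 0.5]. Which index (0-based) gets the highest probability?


Softmax is a monotonic transformation, so it preserves the argmax.
We need to find the index of the maximum logit.
Index 0: -1.8
Index 1: 3.6
Index 2: 2.0
Index 3: 0.5
Maximum logit = 3.6 at index 1

1


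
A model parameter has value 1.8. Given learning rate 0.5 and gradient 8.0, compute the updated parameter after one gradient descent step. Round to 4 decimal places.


w_new = w_old - lr * gradient
= 1.8 - 0.5 * 8.0
= 1.8 - (4.0)
= -2.2000

-2.2000


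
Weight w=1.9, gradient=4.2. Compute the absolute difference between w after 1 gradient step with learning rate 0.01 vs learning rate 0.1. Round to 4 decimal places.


With lr=0.01: w_new = 1.9 - 0.01 * 4.2 = 1.858
With lr=0.1: w_new = 1.9 - 0.1 * 4.2 = 1.48
Absolute difference = |1.858 - 1.48|
= 0.3780

0.3780


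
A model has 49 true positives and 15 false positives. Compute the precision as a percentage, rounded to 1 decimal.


Precision = TP / (TP + FP) * 100
= 49 / (49 + 15)
= 49 / 64
= 0.7656
= 76.6%

76.6


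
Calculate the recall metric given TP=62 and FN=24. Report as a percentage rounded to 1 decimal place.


Recall = TP / (TP + FN) * 100
= 62 / (62 + 24)
= 62 / 86
= 0.7209
= 72.1%

72.1


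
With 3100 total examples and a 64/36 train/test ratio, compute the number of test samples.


Train samples = 3100 * 64% = 1984
Test samples = 3100 - 1984
= 1116

1116


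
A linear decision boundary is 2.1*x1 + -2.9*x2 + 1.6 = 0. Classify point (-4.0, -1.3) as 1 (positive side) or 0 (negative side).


Compute 2.1 * -4.0 + -2.9 * -1.3 + 1.6
= -8.4 + 3.77 + 1.6
= -3.03
Since -3.03 < 0, the point is on the negative side.

0


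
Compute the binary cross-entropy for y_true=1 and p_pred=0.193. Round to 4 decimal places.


For y=1: Loss = -log(p)
= -log(0.193)
= -(-1.6451)
= 1.6451

1.6451


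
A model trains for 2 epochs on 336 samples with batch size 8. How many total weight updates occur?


Iterations per epoch = 336 / 8 = 42
Total updates = iterations_per_epoch * epochs
= 42 * 2
= 84

84


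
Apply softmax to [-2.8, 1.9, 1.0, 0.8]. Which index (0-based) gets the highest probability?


Softmax is a monotonic transformation, so it preserves the argmax.
We need to find the index of the maximum logit.
Index 0: -2.8
Index 1: 1.9
Index 2: 1.0
Index 3: 0.8
Maximum logit = 1.9 at index 1

1


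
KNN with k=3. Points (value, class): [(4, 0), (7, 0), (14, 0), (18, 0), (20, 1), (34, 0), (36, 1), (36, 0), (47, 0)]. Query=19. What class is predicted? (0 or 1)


Distances from query 19:
Point 18 (class 0): distance = 1
Point 20 (class 1): distance = 1
Point 14 (class 0): distance = 5
K=3 nearest neighbors: classes = [0, 1, 0]
Votes for class 1: 1 / 3
Majority vote => class 0

0


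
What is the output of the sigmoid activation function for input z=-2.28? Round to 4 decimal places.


sigmoid(z) = 1 / (1 + exp(-z))
exp(-(-2.28)) = exp(2.28) = 9.7767
1 + 9.7767 = 10.7767
1 / 10.7767 = 0.0928

0.0928


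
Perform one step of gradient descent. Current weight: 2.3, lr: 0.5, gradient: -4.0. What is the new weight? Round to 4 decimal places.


w_new = w_old - lr * gradient
= 2.3 - 0.5 * -4.0
= 2.3 - (-2.0)
= 4.3000

4.3000


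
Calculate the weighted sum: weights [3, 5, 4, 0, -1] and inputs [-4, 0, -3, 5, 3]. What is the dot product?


Element-wise products:
3 * -4 = -12
5 * 0 = 0
4 * -3 = -12
0 * 5 = 0
-1 * 3 = -3
Sum = -12 + 0 + -12 + 0 + -3
= -27

-27


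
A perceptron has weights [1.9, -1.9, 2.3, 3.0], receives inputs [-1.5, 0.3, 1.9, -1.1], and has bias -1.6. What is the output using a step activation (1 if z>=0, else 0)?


z = w . x + b
= 1.9*-1.5 + -1.9*0.3 + 2.3*1.9 + 3.0*-1.1 + -1.6
= -2.85 + -0.57 + 4.37 + -3.3 + -1.6
= -2.35 + -1.6
= -3.95
Since z = -3.95 < 0, output = 0

0


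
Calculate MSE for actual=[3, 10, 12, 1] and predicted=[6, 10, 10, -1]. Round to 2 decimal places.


Differences: [-3, 0, 2, 2]
Squared errors: [9, 0, 4, 4]
Sum of squared errors = 17
MSE = 17 / 4 = 4.25

4.25


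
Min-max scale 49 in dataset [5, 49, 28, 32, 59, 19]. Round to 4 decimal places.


Min = 5, Max = 59
Range = 59 - 5 = 54
Scaled = (x - min) / (max - min)
= (49 - 5) / 54
= 44 / 54
= 0.8148

0.8148


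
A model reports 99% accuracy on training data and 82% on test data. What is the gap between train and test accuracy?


Gap = train_accuracy - test_accuracy
= 99 - 82
= 17%
This gap suggests the model is overfitting.

17


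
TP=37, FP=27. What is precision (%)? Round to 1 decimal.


Precision = TP / (TP + FP) * 100
= 37 / (37 + 27)
= 37 / 64
= 0.5781
= 57.8%

57.8


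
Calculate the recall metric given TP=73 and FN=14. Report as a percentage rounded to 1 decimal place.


Recall = TP / (TP + FN) * 100
= 73 / (73 + 14)
= 73 / 87
= 0.8391
= 83.9%

83.9


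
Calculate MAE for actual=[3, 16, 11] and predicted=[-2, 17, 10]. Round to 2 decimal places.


Absolute errors: [5, 1, 1]
Sum of absolute errors = 7
MAE = 7 / 3 = 2.33

2.33


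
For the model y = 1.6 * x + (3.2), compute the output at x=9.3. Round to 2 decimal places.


y = 1.6 * 9.3 + (3.2)
= 14.88 + (3.2)
= 18.08

18.08


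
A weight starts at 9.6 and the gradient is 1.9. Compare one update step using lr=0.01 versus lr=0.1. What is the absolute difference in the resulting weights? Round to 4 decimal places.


With lr=0.01: w_new = 9.6 - 0.01 * 1.9 = 9.581
With lr=0.1: w_new = 9.6 - 0.1 * 1.9 = 9.41
Absolute difference = |9.581 - 9.41|
= 0.1710

0.1710


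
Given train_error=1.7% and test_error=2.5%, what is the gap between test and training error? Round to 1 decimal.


Generalization gap = test_error - train_error
= 2.5 - 1.7
= 0.8%
A small gap suggests good generalization.

0.8


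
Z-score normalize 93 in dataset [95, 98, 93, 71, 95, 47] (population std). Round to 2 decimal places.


Mean = (95 + 98 + 93 + 71 + 95 + 47) / 6 = 83.1667
Variance = sum((x_i - mean)^2) / n = 342.1389
Std = sqrt(342.1389) = 18.497
Z = (x - mean) / std
= (93 - 83.1667) / 18.497
= 9.8333 / 18.497
= 0.53

0.53


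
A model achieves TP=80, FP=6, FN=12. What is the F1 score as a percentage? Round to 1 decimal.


Precision = TP / (TP + FP) = 80 / 86 = 0.9302
Recall = TP / (TP + FN) = 80 / 92 = 0.8696
F1 = 2 * P * R / (P + R)
= 2 * 0.9302 * 0.8696 / (0.9302 + 0.8696)
= 1.6178 / 1.7998
= 0.8989
As percentage: 89.9%

89.9


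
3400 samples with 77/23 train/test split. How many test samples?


Train samples = 3400 * 77% = 2618
Test samples = 3400 - 2618
= 782

782


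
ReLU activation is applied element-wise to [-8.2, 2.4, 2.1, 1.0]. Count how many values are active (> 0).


ReLU(x) = max(0, x) for each element:
ReLU(-8.2) = 0
ReLU(2.4) = 2.4
ReLU(2.1) = 2.1
ReLU(1.0) = 1.0
Active neurons (>0): 3

3


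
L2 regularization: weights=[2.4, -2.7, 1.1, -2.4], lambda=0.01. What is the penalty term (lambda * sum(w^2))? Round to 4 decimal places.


Squaring each weight:
2.4^2 = 5.76
(-2.7)^2 = 7.29
1.1^2 = 1.21
(-2.4)^2 = 5.76
Sum of squares = 20.02
Penalty = 0.01 * 20.02 = 0.2002

0.2002


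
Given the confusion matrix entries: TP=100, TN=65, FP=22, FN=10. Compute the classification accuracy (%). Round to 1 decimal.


Accuracy = (TP + TN) / (TP + TN + FP + FN) * 100
= (100 + 65) / (100 + 65 + 22 + 10)
= 165 / 197
= 0.8376
= 83.8%

83.8


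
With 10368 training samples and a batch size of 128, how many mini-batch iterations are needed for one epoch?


Iterations per epoch = dataset_size / batch_size
= 10368 / 128
= 81

81


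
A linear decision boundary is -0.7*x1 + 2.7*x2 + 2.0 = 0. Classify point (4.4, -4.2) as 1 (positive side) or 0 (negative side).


Compute -0.7 * 4.4 + 2.7 * -4.2 + 2.0
= -3.08 + -11.34 + 2.0
= -12.42
Since -12.42 < 0, the point is on the negative side.

0


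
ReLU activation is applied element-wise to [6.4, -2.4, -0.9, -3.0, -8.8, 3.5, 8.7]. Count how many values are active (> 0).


ReLU(x) = max(0, x) for each element:
ReLU(6.4) = 6.4
ReLU(-2.4) = 0
ReLU(-0.9) = 0
ReLU(-3.0) = 0
ReLU(-8.8) = 0
ReLU(3.5) = 3.5
ReLU(8.7) = 8.7
Active neurons (>0): 3

3


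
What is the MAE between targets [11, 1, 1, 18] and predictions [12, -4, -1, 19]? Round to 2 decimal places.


Absolute errors: [1, 5, 2, 1]
Sum of absolute errors = 9
MAE = 9 / 4 = 2.25

2.25


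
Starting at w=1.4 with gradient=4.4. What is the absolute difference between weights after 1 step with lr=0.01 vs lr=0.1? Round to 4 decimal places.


With lr=0.01: w_new = 1.4 - 0.01 * 4.4 = 1.356
With lr=0.1: w_new = 1.4 - 0.1 * 4.4 = 0.96
Absolute difference = |1.356 - 0.96|
= 0.3960

0.3960


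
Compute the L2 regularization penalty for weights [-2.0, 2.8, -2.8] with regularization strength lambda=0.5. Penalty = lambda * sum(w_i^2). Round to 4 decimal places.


Squaring each weight:
(-2.0)^2 = 4.0
2.8^2 = 7.84
(-2.8)^2 = 7.84
Sum of squares = 19.68
Penalty = 0.5 * 19.68 = 9.8400

9.8400


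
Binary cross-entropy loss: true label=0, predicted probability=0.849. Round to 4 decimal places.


For y=0: Loss = -log(1-p)
= -log(1 - 0.849)
= -log(0.151)
= -(-1.8905)
= 1.8905

1.8905


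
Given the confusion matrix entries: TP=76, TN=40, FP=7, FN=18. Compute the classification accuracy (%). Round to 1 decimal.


Accuracy = (TP + TN) / (TP + TN + FP + FN) * 100
= (76 + 40) / (76 + 40 + 7 + 18)
= 116 / 141
= 0.8227
= 82.3%

82.3


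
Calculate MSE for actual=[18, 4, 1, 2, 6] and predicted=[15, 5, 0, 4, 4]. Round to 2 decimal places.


Differences: [3, -1, 1, -2, 2]
Squared errors: [9, 1, 1, 4, 4]
Sum of squared errors = 19
MSE = 19 / 5 = 3.80

3.80


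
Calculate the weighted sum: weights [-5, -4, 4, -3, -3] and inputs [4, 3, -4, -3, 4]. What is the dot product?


Element-wise products:
-5 * 4 = -20
-4 * 3 = -12
4 * -4 = -16
-3 * -3 = 9
-3 * 4 = -12
Sum = -20 + -12 + -16 + 9 + -12
= -51

-51


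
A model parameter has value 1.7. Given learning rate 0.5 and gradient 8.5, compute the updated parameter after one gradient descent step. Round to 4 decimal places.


w_new = w_old - lr * gradient
= 1.7 - 0.5 * 8.5
= 1.7 - (4.25)
= -2.5500

-2.5500


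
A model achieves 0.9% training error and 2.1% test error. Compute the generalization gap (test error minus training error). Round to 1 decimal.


Generalization gap = test_error - train_error
= 2.1 - 0.9
= 1.2%
A small gap suggests good generalization.

1.2


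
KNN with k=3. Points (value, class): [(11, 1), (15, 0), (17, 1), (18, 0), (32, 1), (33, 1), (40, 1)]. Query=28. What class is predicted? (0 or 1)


Distances from query 28:
Point 32 (class 1): distance = 4
Point 33 (class 1): distance = 5
Point 18 (class 0): distance = 10
K=3 nearest neighbors: classes = [1, 1, 0]
Votes for class 1: 2 / 3
Majority vote => class 1

1


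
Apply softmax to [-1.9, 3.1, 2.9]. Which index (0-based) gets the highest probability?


Softmax is a monotonic transformation, so it preserves the argmax.
We need to find the index of the maximum logit.
Index 0: -1.9
Index 1: 3.1
Index 2: 2.9
Maximum logit = 3.1 at index 1

1


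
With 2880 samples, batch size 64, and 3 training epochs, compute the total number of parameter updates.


Iterations per epoch = 2880 / 64 = 45
Total updates = iterations_per_epoch * epochs
= 45 * 3
= 135

135


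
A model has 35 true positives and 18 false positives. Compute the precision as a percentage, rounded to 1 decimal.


Precision = TP / (TP + FP) * 100
= 35 / (35 + 18)
= 35 / 53
= 0.6604
= 66.0%

66.0


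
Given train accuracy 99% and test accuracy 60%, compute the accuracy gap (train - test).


Gap = train_accuracy - test_accuracy
= 99 - 60
= 39%
This large gap strongly indicates overfitting.

39


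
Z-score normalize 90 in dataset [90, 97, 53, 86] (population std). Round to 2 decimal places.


Mean = (90 + 97 + 53 + 86) / 4 = 81.5
Variance = sum((x_i - mean)^2) / n = 286.25
Std = sqrt(286.25) = 16.9189
Z = (x - mean) / std
= (90 - 81.5) / 16.9189
= 8.5 / 16.9189
= 0.50

0.50


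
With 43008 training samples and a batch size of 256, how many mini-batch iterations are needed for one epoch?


Iterations per epoch = dataset_size / batch_size
= 43008 / 256
= 168

168


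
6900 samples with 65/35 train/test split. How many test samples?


Train samples = 6900 * 65% = 4485
Test samples = 6900 - 4485
= 2415

2415


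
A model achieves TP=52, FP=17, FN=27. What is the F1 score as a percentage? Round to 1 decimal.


Precision = TP / (TP + FP) = 52 / 69 = 0.7536
Recall = TP / (TP + FN) = 52 / 79 = 0.6582
F1 = 2 * P * R / (P + R)
= 2 * 0.7536 * 0.6582 / (0.7536 + 0.6582)
= 0.9921 / 1.4119
= 0.7027
As percentage: 70.3%

70.3


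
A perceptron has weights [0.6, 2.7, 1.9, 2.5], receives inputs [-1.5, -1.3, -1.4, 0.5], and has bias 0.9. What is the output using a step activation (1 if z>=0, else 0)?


z = w . x + b
= 0.6*-1.5 + 2.7*-1.3 + 1.9*-1.4 + 2.5*0.5 + 0.9
= -0.9 + -3.51 + -2.66 + 1.25 + 0.9
= -5.82 + 0.9
= -4.92
Since z = -4.92 < 0, output = 0

0


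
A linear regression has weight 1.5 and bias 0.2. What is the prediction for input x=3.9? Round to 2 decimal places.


y = 1.5 * 3.9 + (0.2)
= 5.85 + (0.2)
= 6.05

6.05


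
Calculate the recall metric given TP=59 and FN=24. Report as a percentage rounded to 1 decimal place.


Recall = TP / (TP + FN) * 100
= 59 / (59 + 24)
= 59 / 83
= 0.7108
= 71.1%

71.1


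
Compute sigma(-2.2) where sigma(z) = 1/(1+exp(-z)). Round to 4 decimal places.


sigmoid(z) = 1 / (1 + exp(-z))
exp(-(-2.2)) = exp(2.2) = 9.025
1 + 9.025 = 10.025
1 / 10.025 = 0.0998

0.0998


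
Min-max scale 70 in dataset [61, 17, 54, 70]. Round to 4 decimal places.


Min = 17, Max = 70
Range = 70 - 17 = 53
Scaled = (x - min) / (max - min)
= (70 - 17) / 53
= 53 / 53
= 1.0000

1.0000


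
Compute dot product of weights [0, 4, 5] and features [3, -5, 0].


Element-wise products:
0 * 3 = 0
4 * -5 = -20
5 * 0 = 0
Sum = 0 + -20 + 0
= -20

-20


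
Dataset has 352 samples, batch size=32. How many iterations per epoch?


Iterations per epoch = dataset_size / batch_size
= 352 / 32
= 11

11


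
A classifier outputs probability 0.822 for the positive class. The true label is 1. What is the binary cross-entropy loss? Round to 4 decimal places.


For y=1: Loss = -log(p)
= -log(0.822)
= -(-0.196)
= 0.1960

0.1960


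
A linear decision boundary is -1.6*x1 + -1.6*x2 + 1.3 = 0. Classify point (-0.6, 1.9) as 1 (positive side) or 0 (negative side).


Compute -1.6 * -0.6 + -1.6 * 1.9 + 1.3
= 0.96 + -3.04 + 1.3
= -0.78
Since -0.78 < 0, the point is on the negative side.

0


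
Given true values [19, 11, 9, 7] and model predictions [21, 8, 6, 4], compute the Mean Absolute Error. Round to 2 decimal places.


Absolute errors: [2, 3, 3, 3]
Sum of absolute errors = 11
MAE = 11 / 4 = 2.75

2.75


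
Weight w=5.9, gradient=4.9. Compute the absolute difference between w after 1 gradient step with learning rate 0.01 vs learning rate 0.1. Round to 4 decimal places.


With lr=0.01: w_new = 5.9 - 0.01 * 4.9 = 5.851
With lr=0.1: w_new = 5.9 - 0.1 * 4.9 = 5.41
Absolute difference = |5.851 - 5.41|
= 0.4410

0.4410


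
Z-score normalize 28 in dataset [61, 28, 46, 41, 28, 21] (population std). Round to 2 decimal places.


Mean = (61 + 28 + 46 + 41 + 28 + 21) / 6 = 37.5
Variance = sum((x_i - mean)^2) / n = 181.5833
Std = sqrt(181.5833) = 13.4753
Z = (x - mean) / std
= (28 - 37.5) / 13.4753
= -9.5 / 13.4753
= -0.70

-0.70


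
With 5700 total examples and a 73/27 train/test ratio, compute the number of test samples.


Train samples = 5700 * 73% = 4161
Test samples = 5700 - 4161
= 1539

1539


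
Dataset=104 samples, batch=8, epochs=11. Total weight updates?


Iterations per epoch = 104 / 8 = 13
Total updates = iterations_per_epoch * epochs
= 13 * 11
= 143

143


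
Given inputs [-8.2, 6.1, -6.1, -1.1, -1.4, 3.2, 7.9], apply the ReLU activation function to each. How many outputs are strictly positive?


ReLU(x) = max(0, x) for each element:
ReLU(-8.2) = 0
ReLU(6.1) = 6.1
ReLU(-6.1) = 0
ReLU(-1.1) = 0
ReLU(-1.4) = 0
ReLU(3.2) = 3.2
ReLU(7.9) = 7.9
Active neurons (>0): 3

3


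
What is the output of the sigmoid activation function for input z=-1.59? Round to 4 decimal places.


sigmoid(z) = 1 / (1 + exp(-z))
exp(-(-1.59)) = exp(1.59) = 4.9037
1 + 4.9037 = 5.9037
1 / 5.9037 = 0.1694

0.1694


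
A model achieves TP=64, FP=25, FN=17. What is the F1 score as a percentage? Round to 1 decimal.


Precision = TP / (TP + FP) = 64 / 89 = 0.7191
Recall = TP / (TP + FN) = 64 / 81 = 0.7901
F1 = 2 * P * R / (P + R)
= 2 * 0.7191 * 0.7901 / (0.7191 + 0.7901)
= 1.1364 / 1.5092
= 0.7529
As percentage: 75.3%

75.3


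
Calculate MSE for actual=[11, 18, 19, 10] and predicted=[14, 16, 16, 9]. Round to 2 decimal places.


Differences: [-3, 2, 3, 1]
Squared errors: [9, 4, 9, 1]
Sum of squared errors = 23
MSE = 23 / 4 = 5.75

5.75


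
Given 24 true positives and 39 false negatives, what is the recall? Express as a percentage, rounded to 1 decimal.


Recall = TP / (TP + FN) * 100
= 24 / (24 + 39)
= 24 / 63
= 0.381
= 38.1%

38.1


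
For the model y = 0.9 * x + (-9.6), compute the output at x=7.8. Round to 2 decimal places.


y = 0.9 * 7.8 + (-9.6)
= 7.02 + (-9.6)
= -2.58

-2.58


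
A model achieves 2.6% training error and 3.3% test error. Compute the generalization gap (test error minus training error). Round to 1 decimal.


Generalization gap = test_error - train_error
= 3.3 - 2.6
= 0.7%
A small gap suggests good generalization.

0.7


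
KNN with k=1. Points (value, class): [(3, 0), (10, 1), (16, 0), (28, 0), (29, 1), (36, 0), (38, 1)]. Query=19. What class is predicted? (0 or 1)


Distances from query 19:
Point 16 (class 0): distance = 3
K=1 nearest neighbors: classes = [0]
Votes for class 1: 0 / 1
Majority vote => class 0

0


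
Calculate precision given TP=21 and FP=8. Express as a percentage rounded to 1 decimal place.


Precision = TP / (TP + FP) * 100
= 21 / (21 + 8)
= 21 / 29
= 0.7241
= 72.4%

72.4


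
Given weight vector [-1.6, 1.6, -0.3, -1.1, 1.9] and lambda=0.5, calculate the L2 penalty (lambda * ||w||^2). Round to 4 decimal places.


Squaring each weight:
(-1.6)^2 = 2.56
1.6^2 = 2.56
(-0.3)^2 = 0.09
(-1.1)^2 = 1.21
1.9^2 = 3.61
Sum of squares = 10.03
Penalty = 0.5 * 10.03 = 5.0150

5.0150


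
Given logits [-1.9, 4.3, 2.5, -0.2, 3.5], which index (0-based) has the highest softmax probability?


Softmax is a monotonic transformation, so it preserves the argmax.
We need to find the index of the maximum logit.
Index 0: -1.9
Index 1: 4.3
Index 2: 2.5
Index 3: -0.2
Index 4: 3.5
Maximum logit = 4.3 at index 1

1


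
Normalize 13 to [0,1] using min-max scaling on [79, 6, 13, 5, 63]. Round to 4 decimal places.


Min = 5, Max = 79
Range = 79 - 5 = 74
Scaled = (x - min) / (max - min)
= (13 - 5) / 74
= 8 / 74
= 0.1081

0.1081


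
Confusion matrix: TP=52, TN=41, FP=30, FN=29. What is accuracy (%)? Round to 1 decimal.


Accuracy = (TP + TN) / (TP + TN + FP + FN) * 100
= (52 + 41) / (52 + 41 + 30 + 29)
= 93 / 152
= 0.6118
= 61.2%

61.2


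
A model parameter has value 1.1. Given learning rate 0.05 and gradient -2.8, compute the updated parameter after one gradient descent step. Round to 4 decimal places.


w_new = w_old - lr * gradient
= 1.1 - 0.05 * -2.8
= 1.1 - (-0.14)
= 1.2400

1.2400


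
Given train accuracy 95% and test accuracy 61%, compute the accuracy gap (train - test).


Gap = train_accuracy - test_accuracy
= 95 - 61
= 34%
This large gap strongly indicates overfitting.

34


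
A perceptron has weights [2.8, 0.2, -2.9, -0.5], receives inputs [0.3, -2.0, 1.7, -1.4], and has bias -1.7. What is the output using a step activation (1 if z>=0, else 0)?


z = w . x + b
= 2.8*0.3 + 0.2*-2.0 + -2.9*1.7 + -0.5*-1.4 + -1.7
= 0.84 + -0.4 + -4.93 + 0.7 + -1.7
= -3.79 + -1.7
= -5.49
Since z = -5.49 < 0, output = 0

0


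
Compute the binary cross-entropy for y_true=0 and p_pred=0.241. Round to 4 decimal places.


For y=0: Loss = -log(1-p)
= -log(1 - 0.241)
= -log(0.759)
= -(-0.2758)
= 0.2758

0.2758


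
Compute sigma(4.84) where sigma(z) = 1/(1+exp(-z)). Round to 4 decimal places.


sigmoid(z) = 1 / (1 + exp(-z))
exp(-(4.84)) = exp(-4.84) = 0.0079
1 + 0.0079 = 1.0079
1 / 1.0079 = 0.9922

0.9922


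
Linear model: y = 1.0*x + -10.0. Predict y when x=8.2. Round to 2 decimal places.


y = 1.0 * 8.2 + (-10.0)
= 8.2 + (-10.0)
= -1.80

-1.80


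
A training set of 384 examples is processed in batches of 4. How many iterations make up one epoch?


Iterations per epoch = dataset_size / batch_size
= 384 / 4
= 96

96


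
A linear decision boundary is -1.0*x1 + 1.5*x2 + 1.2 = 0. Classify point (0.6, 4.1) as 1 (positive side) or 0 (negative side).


Compute -1.0 * 0.6 + 1.5 * 4.1 + 1.2
= -0.6 + 6.15 + 1.2
= 6.75
Since 6.75 >= 0, the point is on the positive side.

1


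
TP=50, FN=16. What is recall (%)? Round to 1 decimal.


Recall = TP / (TP + FN) * 100
= 50 / (50 + 16)
= 50 / 66
= 0.7576
= 75.8%

75.8
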